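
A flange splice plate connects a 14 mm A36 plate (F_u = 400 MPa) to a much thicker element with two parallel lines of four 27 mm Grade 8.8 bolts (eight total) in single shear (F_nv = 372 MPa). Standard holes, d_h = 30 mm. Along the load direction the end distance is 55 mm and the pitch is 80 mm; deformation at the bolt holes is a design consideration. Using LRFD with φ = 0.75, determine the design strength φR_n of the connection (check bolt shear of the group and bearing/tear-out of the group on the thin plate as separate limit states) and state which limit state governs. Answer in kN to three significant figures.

1280 kN (bolt shear governs)

Bolt shear: A_b = π·27²/4 = 572.6 mm²; R_n = 372 × 572.6 × 8 × 1 / 1000 = 1704 kN → 0.75 × 1704 = 1280 kN.
Bearing (1.2 l_c t F_u ≤ 2.4 d t F_u): upper limit = 2.4·27·14·400 / 1000 = 362.9 kN.
  Edge l_c = 55 − 30/2 = 40 → r_n = 268.8 kN; interior l_c = 80 − 30 = 50 → r_n = 336 kN.
  R_n,bearing = 2·268.8 + 6·336 = 2554 kN → 0.75 × 2554 = 1920 kN.
Bolt shear governs: 1280 kN.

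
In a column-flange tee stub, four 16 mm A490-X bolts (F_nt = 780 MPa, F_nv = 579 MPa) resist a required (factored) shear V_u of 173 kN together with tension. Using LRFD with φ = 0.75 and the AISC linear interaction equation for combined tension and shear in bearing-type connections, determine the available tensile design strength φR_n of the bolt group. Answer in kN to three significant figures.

A_b = π·16²/4 = 201.1 mm²; f_rv = 173 × 1000 / (4 × 201.1) = 215.1 MPa.
F'_nt = 1.3 F_nt − (F_nt / φF_nv) f_rv = 1.3·780 − (780/(0.75·579))·215.1 = 627.6 MPa, capped at F_nt → F'_nt = 627.6 MPa.
R_n = F'_nt · A_b · n = 627.6 × 201.1 × 4 / 1000 = 504.8 kN.
Design strength φR_n = 0.75 × 504.8 = 379 kN.

379 kN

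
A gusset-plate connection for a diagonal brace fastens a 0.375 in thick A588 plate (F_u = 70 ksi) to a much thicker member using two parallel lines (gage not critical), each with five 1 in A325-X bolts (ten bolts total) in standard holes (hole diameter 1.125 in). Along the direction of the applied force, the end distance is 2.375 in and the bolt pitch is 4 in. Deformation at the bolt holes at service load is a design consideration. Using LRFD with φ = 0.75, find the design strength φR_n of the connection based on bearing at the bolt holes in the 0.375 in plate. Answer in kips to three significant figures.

Per bolt r_n = 1.2 l_c t F_u ≤ 2.4 d t F_u; upper limit = 2.4 × 1 × 0.375 × 70 = 63 kips.
Edge bolt: l_c = 2.375 − 1.125/2 = 1.812 in → 1.2 × 1.812 × 0.375 × 70 = 57.09 → r_n = 57.09 kips.
Interior bolts: l_c = 4 − 1.125 = 2.875 in → 1.2 × 2.875 × 0.375 × 70 = 90.56 → r_n = 63 kips.
R_n = 2 × 57.09 + 8 × 63 = 618.2 kips.
Design strength φR_n = 0.75 × 618.2 = 464 kips.

464 kips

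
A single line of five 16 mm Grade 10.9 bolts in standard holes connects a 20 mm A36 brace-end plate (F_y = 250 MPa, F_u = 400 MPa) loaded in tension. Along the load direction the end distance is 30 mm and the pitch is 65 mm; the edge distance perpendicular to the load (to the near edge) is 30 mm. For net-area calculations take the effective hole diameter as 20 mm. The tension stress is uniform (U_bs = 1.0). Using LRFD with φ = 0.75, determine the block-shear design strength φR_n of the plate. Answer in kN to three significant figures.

Shear plane L_v = 30 + 4·65 = 290 mm; A_gv = 290 × 20 = 5800 mm².
A_nv = (290 − 4.5·20) × 20 = 4000 mm².
A_nt = (30 − 0.5·20) × 20 = 400 mm².
0.6 F_u A_nv = 960 kN; 0.6 F_y A_gv = 870 kN → shear yielding governs the shear term.
R_n = 870 + 1.0 × 400 × 400 / 1000 = 1030 kN.
Design strength φR_n = 0.75 × 1030 = 772 kN.

772 kN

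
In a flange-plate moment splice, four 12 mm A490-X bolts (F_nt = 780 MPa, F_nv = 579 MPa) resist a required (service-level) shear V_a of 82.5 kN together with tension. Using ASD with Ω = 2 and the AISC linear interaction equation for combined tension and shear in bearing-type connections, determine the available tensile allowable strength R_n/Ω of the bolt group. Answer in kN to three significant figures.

A_b = π·12²/4 = 113.1 mm²; f_rv = 82.5 × 1000 / (4 × 113.1) = 182.4 MPa.
F'_nt = 1.3 F_nt − (Ω F_nt / F_nv) f_rv = 1.3·780 − (2·780/579)·182.4 = 522.7 MPa, capped at F_nt → F'_nt = 522.7 MPa.
R_n = F'_nt · A_b · n = 522.7 × 113.1 × 4 / 1000 = 236.4 kN.
Allowable strength R_n/Ω = 236.4 / 2 = 118 kN.

118 kN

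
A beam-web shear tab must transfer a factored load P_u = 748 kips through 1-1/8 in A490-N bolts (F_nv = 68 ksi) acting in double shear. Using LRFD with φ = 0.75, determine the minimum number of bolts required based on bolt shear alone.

8 bolts

A_b = π·1.125²/4 = 0.994 in².
Per-bolt design strength φR_n = 0.75 × 68 × 0.994 × 2 = 101.4 kips.
n ≥ 748 / 101.4 = 7.377 → use 8 bolts.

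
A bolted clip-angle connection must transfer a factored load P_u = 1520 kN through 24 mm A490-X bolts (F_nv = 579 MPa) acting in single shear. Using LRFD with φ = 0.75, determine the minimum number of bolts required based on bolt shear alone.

8 bolts

A_b = π·24²/4 = 452.4 mm².
Per-bolt design strength φR_n = 0.75 × 579 × 452.4 × 1 / 1000 = 196.5 kN.
n ≥ 1520 / 196.5 = 7.737 → use 8 bolts.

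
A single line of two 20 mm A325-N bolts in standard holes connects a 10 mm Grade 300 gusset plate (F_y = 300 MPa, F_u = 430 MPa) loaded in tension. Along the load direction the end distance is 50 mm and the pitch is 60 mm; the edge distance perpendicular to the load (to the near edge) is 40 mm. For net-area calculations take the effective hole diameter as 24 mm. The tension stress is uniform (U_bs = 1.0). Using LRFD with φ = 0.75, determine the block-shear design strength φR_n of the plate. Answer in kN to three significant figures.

Shear plane L_v = 50 + 1·60 = 110 mm; A_gv = 110 × 10 = 1100 mm².
A_nv = (110 − 1.5·24) × 10 = 740 mm².
A_nt = (40 − 0.5·24) × 10 = 280 mm².
0.6 F_u A_nv = 190.9 kN; 0.6 F_y A_gv = 198 kN → shear rupture governs the shear term.
R_n = 190.9 + 1.0 × 430 × 280 / 1000 = 311.3 kN.
Design strength φR_n = 0.75 × 311.3 = 233 kN.

233 kN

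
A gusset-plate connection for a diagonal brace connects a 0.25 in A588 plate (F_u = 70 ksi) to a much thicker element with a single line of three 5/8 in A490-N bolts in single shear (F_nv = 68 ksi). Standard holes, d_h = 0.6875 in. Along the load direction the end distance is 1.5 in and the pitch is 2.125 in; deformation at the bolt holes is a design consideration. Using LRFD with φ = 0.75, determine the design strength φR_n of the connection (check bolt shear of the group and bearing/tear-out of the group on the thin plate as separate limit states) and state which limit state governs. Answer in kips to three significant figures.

Bolt shear: A_b = π·0.625²/4 = 0.3068 in²; R_n = 68 × 0.3068 × 3 × 1 = 62.59 kips → 0.75 × 62.59 = 46.9 kips.
Bearing (1.2 l_c t F_u ≤ 2.4 d t F_u): upper limit = 2.4·0.625·0.25·70 = 26.25 kips.
  Edge l_c = 1.5 − 0.6875/2 = 1.156 → r_n = 24.28 kips; interior l_c = 2.125 − 0.6875 = 1.438 → r_n = 26.25 kips.
  R_n,bearing = 1·24.28 + 2·26.25 = 76.78 kips → 0.75 × 76.78 = 57.6 kips.
Bolt shear governs: 46.9 kips.

46.9 kips (bolt shear governs)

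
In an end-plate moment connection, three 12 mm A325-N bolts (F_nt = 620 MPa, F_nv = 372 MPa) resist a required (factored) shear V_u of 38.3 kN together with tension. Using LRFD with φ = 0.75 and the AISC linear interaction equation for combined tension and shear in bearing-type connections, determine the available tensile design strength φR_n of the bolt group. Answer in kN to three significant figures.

A_b = π·12²/4 = 113.1 mm²; f_rv = 38.3 × 1000 / (3 × 113.1) = 112.9 MPa.
F'_nt = 1.3 F_nt − (F_nt / φF_nv) f_rv = 1.3·620 − (620/(0.75·372))·112.9 = 555.2 MPa, capped at F_nt → F'_nt = 555.2 MPa.
R_n = F'_nt · A_b · n = 555.2 × 113.1 × 3 / 1000 = 188.4 kN.
Design strength φR_n = 0.75 × 188.4 = 141 kN.

141 kN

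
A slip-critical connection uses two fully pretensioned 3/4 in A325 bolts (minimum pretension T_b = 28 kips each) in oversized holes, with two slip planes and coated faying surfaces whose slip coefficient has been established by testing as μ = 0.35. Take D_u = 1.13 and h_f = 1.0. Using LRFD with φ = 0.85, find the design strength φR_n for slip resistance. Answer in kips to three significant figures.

R_n = μ · D_u · h_f · T_b · n_s · n_b = 0.35 × 1.13 × 1.0 × 28 × 2 × 2 = 44.3 kips.
Design strength φR_n = 0.85 × 44.3 = 37.7 kips.

37.7 kips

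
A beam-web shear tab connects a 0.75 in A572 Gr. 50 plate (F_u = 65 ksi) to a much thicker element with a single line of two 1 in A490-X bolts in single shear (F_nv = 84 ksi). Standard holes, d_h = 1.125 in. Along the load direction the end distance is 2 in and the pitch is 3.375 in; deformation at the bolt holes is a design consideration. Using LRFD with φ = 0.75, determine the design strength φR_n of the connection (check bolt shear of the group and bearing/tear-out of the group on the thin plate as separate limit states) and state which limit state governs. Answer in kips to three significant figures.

Bolt shear: A_b = π·1²/4 = 0.7854 in²; R_n = 84 × 0.7854 × 2 × 1 = 131.9 kips → 0.75 × 131.9 = 99 kips.
Bearing (1.2 l_c t F_u ≤ 2.4 d t F_u): upper limit = 2.4·1·0.75·65 = 117 kips.
  Edge l_c = 2 − 1.125/2 = 1.438 → r_n = 84.09 kips; interior l_c = 3.375 − 1.125 = 2.25 → r_n = 117 kips.
  R_n,bearing = 1·84.09 + 1·117 = 201.1 kips → 0.75 × 201.1 = 151 kips.
Bolt shear governs: 99 kips.

99 kips (bolt shear governs)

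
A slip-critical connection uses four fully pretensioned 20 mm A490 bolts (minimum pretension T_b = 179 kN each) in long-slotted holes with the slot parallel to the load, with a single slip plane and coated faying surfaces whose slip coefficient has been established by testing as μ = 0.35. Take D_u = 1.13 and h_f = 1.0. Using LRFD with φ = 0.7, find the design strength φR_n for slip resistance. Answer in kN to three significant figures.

R_n = μ · D_u · h_f · T_b · n_s · n_b = 0.35 × 1.13 × 1.0 × 179 × 1 × 4 = 283.2 kN.
Design strength φR_n = 0.7 × 283.2 = 198 kN.

198 kN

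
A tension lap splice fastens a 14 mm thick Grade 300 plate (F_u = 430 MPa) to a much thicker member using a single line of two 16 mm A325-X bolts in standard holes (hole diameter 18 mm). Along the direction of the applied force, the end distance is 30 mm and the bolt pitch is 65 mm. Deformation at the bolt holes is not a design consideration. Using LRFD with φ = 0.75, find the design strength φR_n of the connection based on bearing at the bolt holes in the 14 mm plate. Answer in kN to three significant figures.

Per bolt r_n = 1.5 l_c t F_u ≤ 3.0 d t F_u; upper limit = 3.0 × 16 × 14 × 430 / 1000 = 289 kN.
Edge bolt: l_c = 30 − 18/2 = 21 mm → 1.5 × 21 × 14 × 430 / 1000 = 189.6 → r_n = 189.6 kN.
Interior bolts: l_c = 65 − 18 = 47 mm → 1.5 × 47 × 14 × 430 / 1000 = 424.4 → r_n = 289 kN.
R_n = 1 × 189.6 + 1 × 289 = 478.6 kN.
Design strength φR_n = 0.75 × 478.6 = 359 kN.

359 kN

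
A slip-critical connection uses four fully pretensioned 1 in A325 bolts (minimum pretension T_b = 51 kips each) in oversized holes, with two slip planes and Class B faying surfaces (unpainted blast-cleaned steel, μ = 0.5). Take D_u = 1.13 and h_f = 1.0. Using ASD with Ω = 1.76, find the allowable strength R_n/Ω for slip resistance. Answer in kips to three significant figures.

R_n = μ · D_u · h_f · T_b · n_s · n_b = 0.5 × 1.13 × 1.0 × 51 × 2 × 4 = 230.5 kips.
Allowable strength R_n/Ω = 230.5 / 1.76 = 131 kips.

131 kips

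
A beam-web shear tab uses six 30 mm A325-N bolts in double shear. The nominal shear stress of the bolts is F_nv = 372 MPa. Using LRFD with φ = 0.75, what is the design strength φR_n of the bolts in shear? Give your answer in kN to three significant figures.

A_b = π × 30² / 4 = 706.9 mm².
R_n = F_nv · A_b · n · n_s = 372 × 706.9 × 6 × 2 / 1000 = 3155 kN.
Design strength φR_n = 0.75 × 3155 = 2370 kN.

2370 kN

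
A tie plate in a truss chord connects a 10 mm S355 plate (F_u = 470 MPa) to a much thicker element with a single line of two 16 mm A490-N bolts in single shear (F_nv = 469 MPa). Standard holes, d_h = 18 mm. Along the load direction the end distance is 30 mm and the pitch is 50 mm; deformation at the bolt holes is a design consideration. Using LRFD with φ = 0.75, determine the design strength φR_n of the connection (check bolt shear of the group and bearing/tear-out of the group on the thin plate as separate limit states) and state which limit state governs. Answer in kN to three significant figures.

141 kN (bolt shear governs)

Bolt shear: A_b = π·16²/4 = 201.1 mm²; R_n = 469 × 201.1 × 2 × 1 / 1000 = 188.6 kN → 0.75 × 188.6 = 141 kN.
Bearing (1.2 l_c t F_u ≤ 2.4 d t F_u): upper limit = 2.4·16·10·470 / 1000 = 180.5 kN.
  Edge l_c = 30 − 18/2 = 21 → r_n = 118.4 kN; interior l_c = 50 − 18 = 32 → r_n = 180.5 kN.
  R_n,bearing = 1·118.4 + 1·180.5 = 298.9 kN → 0.75 × 298.9 = 224 kN.
Bolt shear governs: 141 kN.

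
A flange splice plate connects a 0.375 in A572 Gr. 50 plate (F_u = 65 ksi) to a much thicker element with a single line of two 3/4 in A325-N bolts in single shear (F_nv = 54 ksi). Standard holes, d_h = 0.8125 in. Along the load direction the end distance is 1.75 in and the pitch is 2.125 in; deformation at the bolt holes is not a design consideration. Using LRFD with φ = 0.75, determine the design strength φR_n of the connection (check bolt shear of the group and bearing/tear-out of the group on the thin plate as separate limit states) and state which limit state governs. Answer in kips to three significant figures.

35.8 kips (bolt shear governs)

Bolt shear: A_b = π·0.75²/4 = 0.4418 in²; R_n = 54 × 0.4418 × 2 × 1 = 47.71 kips → 0.75 × 47.71 = 35.8 kips.
Bearing (1.5 l_c t F_u ≤ 3.0 d t F_u): upper limit = 3.0·0.75·0.375·65 = 54.84 kips.
  Edge l_c = 1.75 − 0.8125/2 = 1.344 → r_n = 49.13 kips; interior l_c = 2.125 − 0.8125 = 1.312 → r_n = 47.99 kips.
  R_n,bearing = 1·49.13 + 1·47.99 = 97.12 kips → 0.75 × 97.12 = 72.8 kips.
Bolt shear governs: 35.8 kips.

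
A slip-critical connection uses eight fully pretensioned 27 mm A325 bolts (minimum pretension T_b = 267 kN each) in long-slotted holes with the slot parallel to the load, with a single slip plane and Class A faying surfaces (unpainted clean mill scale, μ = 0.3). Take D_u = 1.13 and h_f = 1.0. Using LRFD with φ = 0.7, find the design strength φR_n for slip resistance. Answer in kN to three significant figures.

R_n = μ · D_u · h_f · T_b · n_s · n_b = 0.3 × 1.13 × 1.0 × 267 × 1 × 8 = 724.1 kN.
Design strength φR_n = 0.7 × 724.1 = 507 kN.

507 kN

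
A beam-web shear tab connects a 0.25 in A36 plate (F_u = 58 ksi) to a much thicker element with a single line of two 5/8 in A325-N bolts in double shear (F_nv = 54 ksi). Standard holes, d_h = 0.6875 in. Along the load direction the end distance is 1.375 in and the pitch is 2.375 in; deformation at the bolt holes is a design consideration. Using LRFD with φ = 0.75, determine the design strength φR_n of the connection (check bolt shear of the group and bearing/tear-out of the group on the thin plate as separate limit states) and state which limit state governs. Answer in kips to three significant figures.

Bolt shear: A_b = π·0.625²/4 = 0.3068 in²; R_n = 54 × 0.3068 × 2 × 2 = 66.27 kips → 0.75 × 66.27 = 49.7 kips.
Bearing (1.2 l_c t F_u ≤ 2.4 d t F_u): upper limit = 2.4·0.625·0.25·58 = 21.75 kips.
  Edge l_c = 1.375 − 0.6875/2 = 1.031 → r_n = 17.94 kips; interior l_c = 2.375 − 0.6875 = 1.688 → r_n = 21.75 kips.
  R_n,bearing = 1·17.94 + 1·21.75 = 39.69 kips → 0.75 × 39.69 = 29.8 kips.
Bearing governs: 29.8 kips.

29.8 kips (bearing governs)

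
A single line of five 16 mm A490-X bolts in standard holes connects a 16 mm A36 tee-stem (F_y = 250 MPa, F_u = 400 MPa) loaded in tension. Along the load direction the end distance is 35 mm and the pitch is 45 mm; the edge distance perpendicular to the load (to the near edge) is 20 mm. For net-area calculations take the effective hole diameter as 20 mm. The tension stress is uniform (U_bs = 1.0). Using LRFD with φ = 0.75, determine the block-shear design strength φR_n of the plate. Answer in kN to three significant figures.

408 kN

Shear plane L_v = 35 + 4·45 = 215 mm; A_gv = 215 × 16 = 3440 mm².
A_nv = (215 − 4.5·20) × 16 = 2000 mm².
A_nt = (20 − 0.5·20) × 16 = 160 mm².
0.6 F_u A_nv = 480 kN; 0.6 F_y A_gv = 516 kN → shear rupture governs the shear term.
R_n = 480 + 1.0 × 400 × 160 / 1000 = 544 kN.
Design strength φR_n = 0.75 × 544 = 408 kN.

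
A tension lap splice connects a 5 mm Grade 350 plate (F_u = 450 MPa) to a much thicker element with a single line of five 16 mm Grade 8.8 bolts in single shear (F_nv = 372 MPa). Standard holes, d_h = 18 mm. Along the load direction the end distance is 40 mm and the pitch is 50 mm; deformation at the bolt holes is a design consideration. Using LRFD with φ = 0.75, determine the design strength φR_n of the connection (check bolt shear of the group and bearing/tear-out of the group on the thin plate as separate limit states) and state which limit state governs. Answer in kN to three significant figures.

280 kN (bolt shear governs)

Bolt shear: A_b = π·16²/4 = 201.1 mm²; R_n = 372 × 201.1 × 5 × 1 / 1000 = 374 kN → 0.75 × 374 = 280 kN.
Bearing (1.2 l_c t F_u ≤ 2.4 d t F_u): upper limit = 2.4·16·5·450 / 1000 = 86.4 kN.
  Edge l_c = 40 − 18/2 = 31 → r_n = 83.7 kN; interior l_c = 50 − 18 = 32 → r_n = 86.4 kN.
  R_n,bearing = 1·83.7 + 4·86.4 = 429.3 kN → 0.75 × 429.3 = 322 kN.
Bolt shear governs: 280 kN.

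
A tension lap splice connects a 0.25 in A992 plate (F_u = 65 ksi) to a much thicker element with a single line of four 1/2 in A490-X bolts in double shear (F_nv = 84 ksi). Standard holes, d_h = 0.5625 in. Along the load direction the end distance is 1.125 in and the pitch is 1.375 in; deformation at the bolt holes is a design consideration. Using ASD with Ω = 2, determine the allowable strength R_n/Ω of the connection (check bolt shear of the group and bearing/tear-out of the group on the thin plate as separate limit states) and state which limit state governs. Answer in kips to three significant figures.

32 kips (bearing governs)

Bolt shear: A_b = π·0.5²/4 = 0.1963 in²; R_n = 84 × 0.1963 × 4 × 2 = 131.9 kips → 131.9 / 2 = 66 kips.
Bearing (1.2 l_c t F_u ≤ 2.4 d t F_u): upper limit = 2.4·0.5·0.25·65 = 19.5 kips.
  Edge l_c = 1.125 − 0.5625/2 = 0.8438 → r_n = 16.45 kips; interior l_c = 1.375 − 0.5625 = 0.8125 → r_n = 15.84 kips.
  R_n,bearing = 1·16.45 + 3·15.84 = 63.98 kips → 63.98 / 2 = 32 kips.
Bearing governs: 32 kips.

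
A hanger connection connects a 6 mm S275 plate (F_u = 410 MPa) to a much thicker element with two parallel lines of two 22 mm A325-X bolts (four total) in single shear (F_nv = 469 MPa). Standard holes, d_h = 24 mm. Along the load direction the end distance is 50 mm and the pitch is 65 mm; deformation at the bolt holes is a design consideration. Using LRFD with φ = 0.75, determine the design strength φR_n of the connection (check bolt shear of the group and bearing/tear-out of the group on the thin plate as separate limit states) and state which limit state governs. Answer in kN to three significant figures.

350 kN (bearing governs)

Bolt shear: A_b = π·22²/4 = 380.1 mm²; R_n = 469 × 380.1 × 4 × 1 / 1000 = 713.1 kN → 0.75 × 713.1 = 535 kN.
Bearing (1.2 l_c t F_u ≤ 2.4 d t F_u): upper limit = 2.4·22·6·410 / 1000 = 129.9 kN.
  Edge l_c = 50 − 24/2 = 38 → r_n = 112.2 kN; interior l_c = 65 − 24 = 41 → r_n = 121 kN.
  R_n,bearing = 2·112.2 + 2·121 = 466.4 kN → 0.75 × 466.4 = 350 kN.
Bearing governs: 350 kN.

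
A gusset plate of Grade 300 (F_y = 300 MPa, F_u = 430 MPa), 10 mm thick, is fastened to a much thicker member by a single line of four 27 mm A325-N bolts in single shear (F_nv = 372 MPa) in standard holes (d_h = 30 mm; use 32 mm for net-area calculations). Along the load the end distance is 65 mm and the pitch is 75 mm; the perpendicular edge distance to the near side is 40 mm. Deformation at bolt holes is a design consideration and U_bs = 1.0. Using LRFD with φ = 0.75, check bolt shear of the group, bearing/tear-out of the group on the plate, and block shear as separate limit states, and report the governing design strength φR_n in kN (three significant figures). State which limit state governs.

Bolt shear: A_b = π·27²/4 = 572.6 mm²; R_n = 372 × 572.6 × 4 × 1 / 1000 = 852 kN → 0.75 × 852 = 639 kN.
Bearing: edge l_c = 50, r_n = 258 kN; interior l_c = 45, r_n = 232.2 kN; R_n = 258 + 3·232.2 = 954.6 kN → 716 kN.
Block shear: A_gv = 2900, A_nv = 1780, A_nt = 240 mm²; R_n = min(0.6F_uA_nv, 0.6F_yA_gv) + U_bs·F_u·A_nt = 562.4 kN → 422 kN.
Block shear governs: 422 kN.

422 kN (block shear governs)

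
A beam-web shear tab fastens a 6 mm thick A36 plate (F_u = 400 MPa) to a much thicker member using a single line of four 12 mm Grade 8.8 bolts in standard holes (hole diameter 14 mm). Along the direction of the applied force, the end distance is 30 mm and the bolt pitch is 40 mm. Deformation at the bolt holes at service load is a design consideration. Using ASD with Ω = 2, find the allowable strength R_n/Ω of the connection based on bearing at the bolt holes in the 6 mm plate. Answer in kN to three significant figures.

137 kN

Per bolt r_n = 1.2 l_c t F_u ≤ 2.4 d t F_u; upper limit = 2.4 × 12 × 6 × 400 / 1000 = 69.12 kN.
Edge bolt: l_c = 30 − 14/2 = 23 mm → 1.2 × 23 × 6 × 400 / 1000 = 66.24 → r_n = 66.24 kN.
Interior bolts: l_c = 40 − 14 = 26 mm → 1.2 × 26 × 6 × 400 / 1000 = 74.88 → r_n = 69.12 kN.
R_n = 1 × 66.24 + 3 × 69.12 = 273.6 kN.
Allowable strength R_n/Ω = 273.6 / 2 = 137 kN.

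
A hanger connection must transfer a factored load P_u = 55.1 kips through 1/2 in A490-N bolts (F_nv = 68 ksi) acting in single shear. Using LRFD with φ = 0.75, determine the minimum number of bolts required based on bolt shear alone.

A_b = π·0.5²/4 = 0.1963 in².
Per-bolt design strength φR_n = 0.75 × 68 × 0.1963 × 1 = 10.01 kips.
n ≥ 55.1 / 10.01 = 5.502 → use 6 bolts.

6 bolts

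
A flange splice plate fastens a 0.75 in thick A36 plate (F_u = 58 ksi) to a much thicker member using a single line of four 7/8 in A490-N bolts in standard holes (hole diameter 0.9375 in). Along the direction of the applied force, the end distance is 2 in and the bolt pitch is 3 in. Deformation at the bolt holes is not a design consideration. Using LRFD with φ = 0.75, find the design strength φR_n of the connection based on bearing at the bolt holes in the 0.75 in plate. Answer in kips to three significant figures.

332 kips

Per bolt r_n = 1.5 l_c t F_u ≤ 3.0 d t F_u; upper limit = 3.0 × 0.875 × 0.75 × 58 = 114.2 kips.
Edge bolt: l_c = 2 − 0.9375/2 = 1.531 in → 1.5 × 1.531 × 0.75 × 58 = 99.91 → r_n = 99.91 kips.
Interior bolts: l_c = 3 − 0.9375 = 2.062 in → 1.5 × 2.062 × 0.75 × 58 = 134.6 → r_n = 114.2 kips.
R_n = 1 × 99.91 + 3 × 114.2 = 442.5 kips.
Design strength φR_n = 0.75 × 442.5 = 332 kips.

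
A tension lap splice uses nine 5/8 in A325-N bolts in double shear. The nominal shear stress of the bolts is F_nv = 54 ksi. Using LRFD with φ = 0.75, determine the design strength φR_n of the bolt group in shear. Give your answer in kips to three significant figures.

A_b = π × 0.625² / 4 = 0.3068 in².
R_n = F_nv · A_b · n · n_s = 54 × 0.3068 × 9 × 2 = 298.2 kips.
Design strength φR_n = 0.75 × 298.2 = 224 kips.

224 kips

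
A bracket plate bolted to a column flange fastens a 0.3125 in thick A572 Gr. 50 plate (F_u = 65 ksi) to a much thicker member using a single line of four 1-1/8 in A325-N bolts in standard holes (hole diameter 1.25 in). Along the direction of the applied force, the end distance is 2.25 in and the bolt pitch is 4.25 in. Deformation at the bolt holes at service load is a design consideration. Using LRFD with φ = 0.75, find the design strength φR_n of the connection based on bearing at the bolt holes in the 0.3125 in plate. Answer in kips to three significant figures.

Per bolt r_n = 1.2 l_c t F_u ≤ 2.4 d t F_u; upper limit = 2.4 × 1.125 × 0.3125 × 65 = 54.84 kips.
Edge bolt: l_c = 2.25 − 1.25/2 = 1.625 in → 1.2 × 1.625 × 0.3125 × 65 = 39.61 → r_n = 39.61 kips.
Interior bolts: l_c = 4.25 − 1.25 = 3 in → 1.2 × 3 × 0.3125 × 65 = 73.12 → r_n = 54.84 kips.
R_n = 1 × 39.61 + 3 × 54.84 = 204.1 kips.
Design strength φR_n = 0.75 × 204.1 = 153 kips.

153 kips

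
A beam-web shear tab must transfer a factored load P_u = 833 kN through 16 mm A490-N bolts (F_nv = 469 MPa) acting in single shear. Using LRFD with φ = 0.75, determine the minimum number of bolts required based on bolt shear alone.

A_b = π·16²/4 = 201.1 mm².
Per-bolt design strength φR_n = 0.75 × 469 × 201.1 × 1 / 1000 = 70.72 kN.
n ≥ 833 / 70.72 = 11.78 → use 12 bolts.

12 bolts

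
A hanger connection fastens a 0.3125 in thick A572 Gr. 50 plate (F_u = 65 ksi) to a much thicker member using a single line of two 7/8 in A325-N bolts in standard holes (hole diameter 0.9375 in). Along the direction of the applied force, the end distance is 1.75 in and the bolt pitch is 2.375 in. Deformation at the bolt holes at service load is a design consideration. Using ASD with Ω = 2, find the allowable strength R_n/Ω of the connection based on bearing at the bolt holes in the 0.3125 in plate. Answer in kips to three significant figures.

33.1 kips

Per bolt r_n = 1.2 l_c t F_u ≤ 2.4 d t F_u; upper limit = 2.4 × 0.875 × 0.3125 × 65 = 42.66 kips.
Edge bolt: l_c = 1.75 − 0.9375/2 = 1.281 in → 1.2 × 1.281 × 0.3125 × 65 = 31.23 → r_n = 31.23 kips.
Interior bolts: l_c = 2.375 − 0.9375 = 1.438 in → 1.2 × 1.438 × 0.3125 × 65 = 35.04 → r_n = 35.04 kips.
R_n = 1 × 31.23 + 1 × 35.04 = 66.27 kips.
Allowable strength R_n/Ω = 66.27 / 2 = 33.1 kips.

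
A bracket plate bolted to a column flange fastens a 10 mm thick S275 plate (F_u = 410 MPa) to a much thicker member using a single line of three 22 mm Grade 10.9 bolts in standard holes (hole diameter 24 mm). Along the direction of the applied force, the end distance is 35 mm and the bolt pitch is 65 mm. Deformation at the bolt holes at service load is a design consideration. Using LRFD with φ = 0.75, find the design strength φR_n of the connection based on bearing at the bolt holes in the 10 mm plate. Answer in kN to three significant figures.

Per bolt r_n = 1.2 l_c t F_u ≤ 2.4 d t F_u; upper limit = 2.4 × 22 × 10 × 410 / 1000 = 216.5 kN.
Edge bolt: l_c = 35 − 24/2 = 23 mm → 1.2 × 23 × 10 × 410 / 1000 = 113.2 → r_n = 113.2 kN.
Interior bolts: l_c = 65 − 24 = 41 mm → 1.2 × 41 × 10 × 410 / 1000 = 201.7 → r_n = 201.7 kN.
R_n = 1 × 113.2 + 2 × 201.7 = 516.6 kN.
Design strength φR_n = 0.75 × 516.6 = 387 kN.

387 kN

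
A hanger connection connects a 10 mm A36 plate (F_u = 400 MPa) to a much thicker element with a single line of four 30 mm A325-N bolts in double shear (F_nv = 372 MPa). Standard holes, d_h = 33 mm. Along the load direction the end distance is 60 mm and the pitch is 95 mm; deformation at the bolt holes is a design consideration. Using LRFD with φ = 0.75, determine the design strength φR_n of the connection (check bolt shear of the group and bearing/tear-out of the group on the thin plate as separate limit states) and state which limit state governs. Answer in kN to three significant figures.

805 kN (bearing governs)

Bolt shear: A_b = π·30²/4 = 706.9 mm²; R_n = 372 × 706.9 × 4 × 2 / 1000 = 2104 kN → 0.75 × 2104 = 1580 kN.
Bearing (1.2 l_c t F_u ≤ 2.4 d t F_u): upper limit = 2.4·30·10·400 / 1000 = 288 kN.
  Edge l_c = 60 − 33/2 = 43.5 → r_n = 208.8 kN; interior l_c = 95 − 33 = 62 → r_n = 288 kN.
  R_n,bearing = 1·208.8 + 3·288 = 1073 kN → 0.75 × 1073 = 805 kN.
Bearing governs: 805 kN.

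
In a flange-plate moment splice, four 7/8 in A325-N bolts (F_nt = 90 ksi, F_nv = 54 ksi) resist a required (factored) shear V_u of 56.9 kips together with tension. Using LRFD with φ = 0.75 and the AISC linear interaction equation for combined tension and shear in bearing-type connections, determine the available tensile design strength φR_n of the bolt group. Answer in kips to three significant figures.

A_b = π·0.875²/4 = 0.6013 in²; f_rv = 56.9 / (4 × 0.6013) = 23.66 ksi.
F'_nt = 1.3 F_nt − (F_nt / φF_nv) f_rv = 1.3·90 − (90/(0.75·54))·23.66 = 64.43 ksi, capped at F_nt → F'_nt = 64.43 ksi.
R_n = F'_nt · A_b · n = 64.43 × 0.6013 × 4 = 155 kips.
Design strength φR_n = 0.75 × 155 = 116 kips.

116 kips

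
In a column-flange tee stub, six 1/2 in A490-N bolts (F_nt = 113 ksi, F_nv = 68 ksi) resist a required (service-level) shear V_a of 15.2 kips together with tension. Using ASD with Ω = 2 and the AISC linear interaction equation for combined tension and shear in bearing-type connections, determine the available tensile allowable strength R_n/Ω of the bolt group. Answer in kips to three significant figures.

A_b = π·0.5²/4 = 0.1963 in²; f_rv = 15.2 / (6 × 0.1963) = 12.9 ksi.
F'_nt = 1.3 F_nt − (Ω F_nt / F_nv) f_rv = 1.3·113 − (2·113/68)·12.9 = 104 ksi, capped at F_nt → F'_nt = 104 ksi.
R_n = F'_nt · A_b · n = 104 × 0.1963 × 6 = 122.5 kips.
Allowable strength R_n/Ω = 122.5 / 2 = 61.3 kips.

61.3 kips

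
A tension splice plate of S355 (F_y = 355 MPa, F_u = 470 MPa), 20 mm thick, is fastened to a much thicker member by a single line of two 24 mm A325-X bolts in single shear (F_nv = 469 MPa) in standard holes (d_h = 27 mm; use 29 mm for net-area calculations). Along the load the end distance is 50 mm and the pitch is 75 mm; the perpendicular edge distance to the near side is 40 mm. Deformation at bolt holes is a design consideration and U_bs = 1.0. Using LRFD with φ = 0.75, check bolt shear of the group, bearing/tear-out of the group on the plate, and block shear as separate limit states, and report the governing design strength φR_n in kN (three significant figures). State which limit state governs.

Bolt shear: A_b = π·24²/4 = 452.4 mm²; R_n = 469 × 452.4 × 2 × 1 / 1000 = 424.3 kN → 0.75 × 424.3 = 318 kN.
Bearing: edge l_c = 36.5, r_n = 411.7 kN; interior l_c = 48, r_n = 541.4 kN; R_n = 411.7 + 1·541.4 = 953.2 kN → 715 kN.
Block shear: A_gv = 2500, A_nv = 1630, A_nt = 510 mm²; R_n = min(0.6F_uA_nv, 0.6F_yA_gv) + U_bs·F_u·A_nt = 699.4 kN → 525 kN.
Bolt shear governs: 318 kN.

318 kN (bolt shear governs)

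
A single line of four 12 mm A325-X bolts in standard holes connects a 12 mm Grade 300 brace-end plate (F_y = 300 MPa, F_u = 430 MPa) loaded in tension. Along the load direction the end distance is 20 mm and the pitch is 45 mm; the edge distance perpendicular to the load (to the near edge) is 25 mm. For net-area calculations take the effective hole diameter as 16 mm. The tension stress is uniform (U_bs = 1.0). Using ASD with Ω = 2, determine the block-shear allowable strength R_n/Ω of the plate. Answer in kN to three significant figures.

Shear plane L_v = 20 + 3·45 = 155 mm; A_gv = 155 × 12 = 1860 mm².
A_nv = (155 − 3.5·16) × 12 = 1188 mm².
A_nt = (25 − 0.5·16) × 12 = 204 mm².
0.6 F_u A_nv = 306.5 kN; 0.6 F_y A_gv = 334.8 kN → shear rupture governs the shear term.
R_n = 306.5 + 1.0 × 430 × 204 / 1000 = 394.2 kN.
Allowable strength R_n/Ω = 394.2 / 2 = 197 kN.

197 kN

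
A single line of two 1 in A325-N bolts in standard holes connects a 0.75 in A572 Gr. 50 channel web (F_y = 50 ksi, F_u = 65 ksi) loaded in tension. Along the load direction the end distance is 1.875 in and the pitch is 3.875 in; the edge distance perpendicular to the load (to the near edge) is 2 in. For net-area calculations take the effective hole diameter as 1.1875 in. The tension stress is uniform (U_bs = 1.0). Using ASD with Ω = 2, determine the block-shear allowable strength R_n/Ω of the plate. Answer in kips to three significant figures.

92.3 kips

Shear plane L_v = 1.875 + 1·3.875 = 5.75 in; A_gv = 5.75 × 0.75 = 4.312 in².
A_nv = (5.75 − 1.5·1.1875) × 0.75 = 2.977 in².
A_nt = (2 − 0.5·1.1875) × 0.75 = 1.055 in².
0.6 F_u A_nv = 116.1 kips; 0.6 F_y A_gv = 129.4 kips → shear rupture governs the shear term.
R_n = 116.1 + 1.0 × 65 × 1.055 = 184.6 kips.
Allowable strength R_n/Ω = 184.6 / 2 = 92.3 kips.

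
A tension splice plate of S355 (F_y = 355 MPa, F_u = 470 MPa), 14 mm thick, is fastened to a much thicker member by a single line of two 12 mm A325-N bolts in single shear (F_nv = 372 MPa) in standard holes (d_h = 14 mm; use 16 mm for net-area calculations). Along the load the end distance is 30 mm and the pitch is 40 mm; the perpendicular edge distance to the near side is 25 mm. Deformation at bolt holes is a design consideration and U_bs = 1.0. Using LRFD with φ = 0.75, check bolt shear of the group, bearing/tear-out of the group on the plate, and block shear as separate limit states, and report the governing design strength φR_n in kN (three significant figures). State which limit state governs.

Bolt shear: A_b = π·12²/4 = 113.1 mm²; R_n = 372 × 113.1 × 2 × 1 / 1000 = 84.14 kN → 0.75 × 84.14 = 63.1 kN.
Bearing: edge l_c = 23, r_n = 181.6 kN; interior l_c = 26, r_n = 189.5 kN; R_n = 181.6 + 1·189.5 = 371.1 kN → 278 kN.
Block shear: A_gv = 980, A_nv = 644, A_nt = 238 mm²; R_n = min(0.6F_uA_nv, 0.6F_yA_gv) + U_bs·F_u·A_nt = 293.5 kN → 220 kN.
Bolt shear governs: 63.1 kN.

63.1 kN (bolt shear governs)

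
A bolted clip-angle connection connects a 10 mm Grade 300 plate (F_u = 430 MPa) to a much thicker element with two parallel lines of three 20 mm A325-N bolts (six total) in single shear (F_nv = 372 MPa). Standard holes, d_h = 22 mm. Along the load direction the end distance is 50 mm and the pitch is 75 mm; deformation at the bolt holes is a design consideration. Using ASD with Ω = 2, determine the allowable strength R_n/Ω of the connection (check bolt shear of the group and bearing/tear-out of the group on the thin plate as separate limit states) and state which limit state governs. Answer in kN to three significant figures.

351 kN (bolt shear governs)

Bolt shear: A_b = π·20²/4 = 314.2 mm²; R_n = 372 × 314.2 × 6 × 1 / 1000 = 701.2 kN → 701.2 / 2 = 351 kN.
Bearing (1.2 l_c t F_u ≤ 2.4 d t F_u): upper limit = 2.4·20·10·430 / 1000 = 206.4 kN.
  Edge l_c = 50 − 22/2 = 39 → r_n = 201.2 kN; interior l_c = 75 − 22 = 53 → r_n = 206.4 kN.
  R_n,bearing = 2·201.2 + 4·206.4 = 1228 kN → 1228 / 2 = 614 kN.
Bolt shear governs: 351 kN.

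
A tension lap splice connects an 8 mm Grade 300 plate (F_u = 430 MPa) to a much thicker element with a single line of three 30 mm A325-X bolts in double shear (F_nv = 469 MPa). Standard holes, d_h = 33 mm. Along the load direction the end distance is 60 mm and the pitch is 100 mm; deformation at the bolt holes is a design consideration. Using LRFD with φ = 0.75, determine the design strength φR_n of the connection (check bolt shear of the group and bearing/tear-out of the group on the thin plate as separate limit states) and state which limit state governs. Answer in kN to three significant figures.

506 kN (bearing governs)

Bolt shear: A_b = π·30²/4 = 706.9 mm²; R_n = 469 × 706.9 × 3 × 2 / 1000 = 1989 kN → 0.75 × 1989 = 1490 kN.
Bearing (1.2 l_c t F_u ≤ 2.4 d t F_u): upper limit = 2.4·30·8·430 / 1000 = 247.7 kN.
  Edge l_c = 60 − 33/2 = 43.5 → r_n = 179.6 kN; interior l_c = 100 − 33 = 67 → r_n = 247.7 kN.
  R_n,bearing = 1·179.6 + 2·247.7 = 674.9 kN → 0.75 × 674.9 = 506 kN.
Bearing governs: 506 kN.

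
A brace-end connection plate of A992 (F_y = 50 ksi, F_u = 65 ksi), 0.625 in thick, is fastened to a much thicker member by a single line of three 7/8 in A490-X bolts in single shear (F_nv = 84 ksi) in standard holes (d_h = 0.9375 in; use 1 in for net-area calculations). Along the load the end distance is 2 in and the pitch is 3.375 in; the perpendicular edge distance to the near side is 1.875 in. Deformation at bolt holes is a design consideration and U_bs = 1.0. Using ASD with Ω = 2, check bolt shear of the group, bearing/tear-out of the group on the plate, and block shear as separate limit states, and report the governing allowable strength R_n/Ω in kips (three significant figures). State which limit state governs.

Bolt shear: A_b = π·0.875²/4 = 0.6013 in²; R_n = 84 × 0.6013 × 3 × 1 = 151.5 kips → 151.5 / 2 = 75.8 kips.
Bearing: edge l_c = 1.531, r_n = 74.65 kips; interior l_c = 2.438, r_n = 85.31 kips; R_n = 74.65 + 2·85.31 = 245.3 kips → 123 kips.
Block shear: A_gv = 5.469, A_nv = 3.906, A_nt = 0.8594 in²; R_n = min(0.6F_uA_nv, 0.6F_yA_gv) + U_bs·F_u·A_nt = 208.2 kips → 104 kips.
Bolt shear governs: 75.8 kips.

75.8 kips (bolt shear governs)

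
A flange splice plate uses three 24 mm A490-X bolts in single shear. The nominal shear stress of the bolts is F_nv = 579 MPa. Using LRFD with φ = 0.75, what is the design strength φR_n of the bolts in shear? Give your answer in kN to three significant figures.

589 kN

A_b = π × 24² / 4 = 452.4 mm².
R_n = F_nv · A_b · n · n_s = 579 × 452.4 × 3 × 1 / 1000 = 785.8 kN.
Design strength φR_n = 0.75 × 785.8 = 589 kN.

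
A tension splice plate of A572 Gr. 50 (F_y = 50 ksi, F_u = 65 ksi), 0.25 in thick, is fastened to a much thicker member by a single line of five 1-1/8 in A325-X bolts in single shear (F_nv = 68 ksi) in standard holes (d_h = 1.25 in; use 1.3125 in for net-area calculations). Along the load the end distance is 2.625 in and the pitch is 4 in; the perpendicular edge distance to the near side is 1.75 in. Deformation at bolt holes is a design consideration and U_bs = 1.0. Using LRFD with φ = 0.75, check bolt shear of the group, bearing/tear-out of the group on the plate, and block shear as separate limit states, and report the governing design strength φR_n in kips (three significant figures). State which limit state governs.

Bolt shear: A_b = π·1.125²/4 = 0.994 in²; R_n = 68 × 0.994 × 5 × 1 = 338 kips → 0.75 × 338 = 253 kips.
Bearing: edge l_c = 2, r_n = 39 kips; interior l_c = 2.75, r_n = 43.87 kips; R_n = 39 + 4·43.87 = 214.5 kips → 161 kips.
Block shear: A_gv = 4.656, A_nv = 3.18, A_nt = 0.2734 in²; R_n = min(0.6F_uA_nv, 0.6F_yA_gv) + U_bs·F_u·A_nt = 141.8 kips → 106 kips.
Block shear governs: 106 kips.

106 kips (block shear governs)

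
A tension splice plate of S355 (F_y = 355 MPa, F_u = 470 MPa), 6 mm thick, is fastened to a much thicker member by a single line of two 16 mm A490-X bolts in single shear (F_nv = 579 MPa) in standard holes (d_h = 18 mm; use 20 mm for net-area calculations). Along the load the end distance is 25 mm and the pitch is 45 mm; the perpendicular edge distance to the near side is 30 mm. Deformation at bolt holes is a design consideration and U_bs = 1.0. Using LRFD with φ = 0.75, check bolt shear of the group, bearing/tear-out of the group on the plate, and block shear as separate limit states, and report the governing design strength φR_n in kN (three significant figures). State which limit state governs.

Bolt shear: A_b = π·16²/4 = 201.1 mm²; R_n = 579 × 201.1 × 2 × 1 / 1000 = 232.8 kN → 0.75 × 232.8 = 175 kN.
Bearing: edge l_c = 16, r_n = 54.14 kN; interior l_c = 27, r_n = 91.37 kN; R_n = 54.14 + 1·91.37 = 145.5 kN → 109 kN.
Block shear: A_gv = 420, A_nv = 240, A_nt = 120 mm²; R_n = min(0.6F_uA_nv, 0.6F_yA_gv) + U_bs·F_u·A_nt = 124.1 kN → 93.1 kN.
Block shear governs: 93.1 kN.

93.1 kN (block shear governs)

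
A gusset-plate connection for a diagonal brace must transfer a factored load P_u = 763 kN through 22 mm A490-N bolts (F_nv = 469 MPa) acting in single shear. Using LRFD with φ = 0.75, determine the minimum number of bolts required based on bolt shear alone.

6 bolts

A_b = π·22²/4 = 380.1 mm².
Per-bolt design strength φR_n = 0.75 × 469 × 380.1 × 1 / 1000 = 133.7 kN.
n ≥ 763 / 133.7 = 5.706 → use 6 bolts.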